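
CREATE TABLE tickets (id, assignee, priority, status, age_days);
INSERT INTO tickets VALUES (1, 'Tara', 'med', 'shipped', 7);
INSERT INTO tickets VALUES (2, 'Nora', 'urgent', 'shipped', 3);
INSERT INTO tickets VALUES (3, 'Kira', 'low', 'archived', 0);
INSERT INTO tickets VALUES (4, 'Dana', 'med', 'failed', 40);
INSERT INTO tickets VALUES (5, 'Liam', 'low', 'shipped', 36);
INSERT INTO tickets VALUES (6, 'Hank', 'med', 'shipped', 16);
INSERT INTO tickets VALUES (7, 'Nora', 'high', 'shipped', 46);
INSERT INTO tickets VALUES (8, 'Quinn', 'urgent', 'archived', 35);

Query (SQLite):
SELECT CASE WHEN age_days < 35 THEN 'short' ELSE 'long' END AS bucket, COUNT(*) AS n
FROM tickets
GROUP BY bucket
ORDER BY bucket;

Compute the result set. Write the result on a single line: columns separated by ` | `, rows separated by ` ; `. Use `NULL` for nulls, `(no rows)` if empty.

long | 4 ; short | 4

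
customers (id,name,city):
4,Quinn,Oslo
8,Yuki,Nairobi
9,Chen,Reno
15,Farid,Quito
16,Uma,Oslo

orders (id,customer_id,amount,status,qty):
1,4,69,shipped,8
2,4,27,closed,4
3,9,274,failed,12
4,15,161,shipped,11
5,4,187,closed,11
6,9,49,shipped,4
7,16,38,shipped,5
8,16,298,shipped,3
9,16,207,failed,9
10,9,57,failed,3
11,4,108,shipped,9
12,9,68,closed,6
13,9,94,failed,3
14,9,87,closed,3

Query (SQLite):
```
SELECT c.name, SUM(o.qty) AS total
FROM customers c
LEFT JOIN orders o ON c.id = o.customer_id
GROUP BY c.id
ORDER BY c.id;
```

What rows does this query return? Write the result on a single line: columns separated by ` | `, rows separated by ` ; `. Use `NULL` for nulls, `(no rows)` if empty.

LEFT JOIN keeps every customers row; unmatched ones get NULL for orders columns.
Group by customers.id and compute SUM(o.qty). SUM over an all-NULL group is NULL.
  4: ids {1, 2, 5, 11} → SUM(o.qty)=32
  8: ids {—} → SUM(o.qty)=NULL
  9: ids {3, 6, 10, 12, 13, 14} → SUM(o.qty)=31
  15: ids {4} → SUM(o.qty)=11
  16: ids {7, 8, 9} → SUM(o.qty)=17

Quinn | 32 ; Yuki | NULL ; Chen | 31 ; Farid | 11 ; Uma | 17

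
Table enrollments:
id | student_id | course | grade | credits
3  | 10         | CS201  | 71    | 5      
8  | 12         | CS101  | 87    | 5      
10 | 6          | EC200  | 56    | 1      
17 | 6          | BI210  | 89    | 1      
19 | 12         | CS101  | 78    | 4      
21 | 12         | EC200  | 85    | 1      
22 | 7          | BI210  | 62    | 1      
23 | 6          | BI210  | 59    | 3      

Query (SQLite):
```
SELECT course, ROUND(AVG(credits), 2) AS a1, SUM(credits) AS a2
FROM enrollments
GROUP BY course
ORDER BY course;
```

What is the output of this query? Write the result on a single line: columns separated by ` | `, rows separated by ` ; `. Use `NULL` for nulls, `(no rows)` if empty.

BI210 | 1.67 | 5 ; CS101 | 4.5 | 9 ; CS201 | 5 | 5 ; EC200 | 1 | 2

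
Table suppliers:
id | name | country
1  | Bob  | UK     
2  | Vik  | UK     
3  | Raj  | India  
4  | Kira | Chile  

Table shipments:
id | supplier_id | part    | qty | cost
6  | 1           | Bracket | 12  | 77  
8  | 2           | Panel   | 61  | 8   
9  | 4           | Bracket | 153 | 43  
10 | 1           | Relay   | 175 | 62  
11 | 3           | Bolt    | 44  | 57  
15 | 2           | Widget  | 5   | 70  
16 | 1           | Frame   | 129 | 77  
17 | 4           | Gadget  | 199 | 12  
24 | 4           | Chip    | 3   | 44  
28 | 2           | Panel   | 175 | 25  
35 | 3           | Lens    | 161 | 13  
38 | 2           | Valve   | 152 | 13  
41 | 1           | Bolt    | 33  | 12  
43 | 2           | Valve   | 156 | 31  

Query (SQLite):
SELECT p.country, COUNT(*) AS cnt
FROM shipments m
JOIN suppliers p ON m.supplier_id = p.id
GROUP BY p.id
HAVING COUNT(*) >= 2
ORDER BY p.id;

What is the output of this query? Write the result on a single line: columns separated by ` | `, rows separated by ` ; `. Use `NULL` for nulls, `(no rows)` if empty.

UK | 4 ; UK | 5 ; India | 2 ; Chile | 3

Join each shipments row to its suppliers via supplier_id.
Group joined rows by suppliers.id; compute COUNT(*) per group.
HAVING: keep groups with count ≥ 2.
  1: ids {6, 10, 16, 41} → COUNT(*)=4
  2: ids {8, 15, 28, 38, 43} → COUNT(*)=5
  3: ids {11, 35} → COUNT(*)=2
  4: ids {9, 17, 24} → COUNT(*)=3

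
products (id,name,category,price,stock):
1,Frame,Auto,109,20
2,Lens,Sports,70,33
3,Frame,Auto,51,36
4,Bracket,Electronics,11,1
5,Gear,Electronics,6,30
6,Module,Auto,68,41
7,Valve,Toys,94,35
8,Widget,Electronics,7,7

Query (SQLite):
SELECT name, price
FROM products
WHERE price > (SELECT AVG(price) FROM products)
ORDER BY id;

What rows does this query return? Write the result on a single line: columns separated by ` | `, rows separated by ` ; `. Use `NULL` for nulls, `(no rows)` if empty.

Scalar subquery: AVG(price) over all products rows = 52.0.
Keep rows where price > that value.

Frame | 109 ; Lens | 70 ; Module | 68 ; Valve | 94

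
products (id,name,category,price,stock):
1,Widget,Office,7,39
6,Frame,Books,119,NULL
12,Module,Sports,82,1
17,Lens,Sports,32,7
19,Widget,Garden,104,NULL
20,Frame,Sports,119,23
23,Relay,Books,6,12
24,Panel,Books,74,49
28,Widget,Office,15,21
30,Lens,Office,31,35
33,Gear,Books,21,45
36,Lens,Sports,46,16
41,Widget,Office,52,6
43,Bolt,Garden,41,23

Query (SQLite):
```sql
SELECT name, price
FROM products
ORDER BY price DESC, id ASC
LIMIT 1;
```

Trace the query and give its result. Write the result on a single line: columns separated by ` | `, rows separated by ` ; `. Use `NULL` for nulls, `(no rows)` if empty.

Frame | 119

Sort by price desc, tiebreak id asc: (119, id=6), (119, id=20), (104, id=19), (82, id=12) …. Take first 1.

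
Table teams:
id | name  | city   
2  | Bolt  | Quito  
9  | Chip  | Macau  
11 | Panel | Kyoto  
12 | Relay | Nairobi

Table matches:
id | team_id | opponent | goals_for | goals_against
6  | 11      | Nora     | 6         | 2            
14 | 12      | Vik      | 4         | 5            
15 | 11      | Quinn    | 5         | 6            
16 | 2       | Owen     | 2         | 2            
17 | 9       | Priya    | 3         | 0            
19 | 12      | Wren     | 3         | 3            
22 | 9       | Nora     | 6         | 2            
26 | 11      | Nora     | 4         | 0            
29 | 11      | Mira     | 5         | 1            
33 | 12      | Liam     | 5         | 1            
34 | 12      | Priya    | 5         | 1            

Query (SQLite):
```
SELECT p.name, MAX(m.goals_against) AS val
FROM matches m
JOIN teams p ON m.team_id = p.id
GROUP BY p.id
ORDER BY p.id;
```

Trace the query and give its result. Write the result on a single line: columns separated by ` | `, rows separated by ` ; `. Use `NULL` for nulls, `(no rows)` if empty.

Bolt | 2 ; Chip | 2 ; Panel | 6 ; Relay | 5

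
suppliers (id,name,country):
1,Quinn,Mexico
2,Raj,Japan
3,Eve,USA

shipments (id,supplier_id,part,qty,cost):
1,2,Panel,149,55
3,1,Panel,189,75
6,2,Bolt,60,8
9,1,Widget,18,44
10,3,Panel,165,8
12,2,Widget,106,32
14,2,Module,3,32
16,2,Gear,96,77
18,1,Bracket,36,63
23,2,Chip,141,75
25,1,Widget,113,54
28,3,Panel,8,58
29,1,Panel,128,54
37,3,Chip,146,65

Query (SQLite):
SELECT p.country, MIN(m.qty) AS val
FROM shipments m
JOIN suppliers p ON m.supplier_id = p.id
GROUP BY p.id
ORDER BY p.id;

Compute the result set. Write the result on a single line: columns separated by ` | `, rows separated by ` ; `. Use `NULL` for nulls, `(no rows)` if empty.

Mexico | 18 ; Japan | 3 ; USA | 8

Join each shipments row to its suppliers via supplier_id.
Group joined rows by suppliers.id; compute MIN(m.qty) per group.
  1: ids {3, 9, 18, 25, 29} → MIN(m.qty)=18
  2: ids {1, 6, 12, 14, 16, 23} → MIN(m.qty)=3
  3: ids {10, 28, 37} → MIN(m.qty)=8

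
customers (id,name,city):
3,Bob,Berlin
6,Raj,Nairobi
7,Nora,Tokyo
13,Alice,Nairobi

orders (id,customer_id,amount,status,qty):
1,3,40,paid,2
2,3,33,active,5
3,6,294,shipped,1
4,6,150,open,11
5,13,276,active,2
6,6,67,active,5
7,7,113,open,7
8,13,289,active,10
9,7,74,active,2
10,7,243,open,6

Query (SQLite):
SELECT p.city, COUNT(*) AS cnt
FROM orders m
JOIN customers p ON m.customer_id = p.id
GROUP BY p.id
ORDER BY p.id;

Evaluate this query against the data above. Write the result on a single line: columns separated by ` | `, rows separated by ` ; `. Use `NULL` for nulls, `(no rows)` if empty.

Join each orders row to its customers via customer_id.
Group joined rows by customers.id; compute COUNT(*) per group.
  3: ids {1, 2} → COUNT(*)=2
  6: ids {3, 4, 6} → COUNT(*)=3
  7: ids {7, 9, 10} → COUNT(*)=3
  13: ids {5, 8} → COUNT(*)=2

Berlin | 2 ; Nairobi | 3 ; Tokyo | 3 ; Nairobi | 2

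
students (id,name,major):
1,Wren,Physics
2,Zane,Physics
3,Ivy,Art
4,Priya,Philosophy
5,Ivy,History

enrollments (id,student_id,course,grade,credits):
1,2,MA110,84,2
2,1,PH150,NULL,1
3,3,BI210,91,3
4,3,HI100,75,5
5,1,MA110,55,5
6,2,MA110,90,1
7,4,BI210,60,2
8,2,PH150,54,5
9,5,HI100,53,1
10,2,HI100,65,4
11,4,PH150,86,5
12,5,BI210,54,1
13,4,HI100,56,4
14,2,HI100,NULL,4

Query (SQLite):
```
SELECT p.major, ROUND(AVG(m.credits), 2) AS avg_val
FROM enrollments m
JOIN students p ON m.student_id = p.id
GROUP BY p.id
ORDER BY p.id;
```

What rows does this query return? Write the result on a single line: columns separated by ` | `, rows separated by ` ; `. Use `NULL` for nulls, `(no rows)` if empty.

Physics | 3 ; Physics | 3.2 ; Art | 4 ; Philosophy | 3.67 ; History | 1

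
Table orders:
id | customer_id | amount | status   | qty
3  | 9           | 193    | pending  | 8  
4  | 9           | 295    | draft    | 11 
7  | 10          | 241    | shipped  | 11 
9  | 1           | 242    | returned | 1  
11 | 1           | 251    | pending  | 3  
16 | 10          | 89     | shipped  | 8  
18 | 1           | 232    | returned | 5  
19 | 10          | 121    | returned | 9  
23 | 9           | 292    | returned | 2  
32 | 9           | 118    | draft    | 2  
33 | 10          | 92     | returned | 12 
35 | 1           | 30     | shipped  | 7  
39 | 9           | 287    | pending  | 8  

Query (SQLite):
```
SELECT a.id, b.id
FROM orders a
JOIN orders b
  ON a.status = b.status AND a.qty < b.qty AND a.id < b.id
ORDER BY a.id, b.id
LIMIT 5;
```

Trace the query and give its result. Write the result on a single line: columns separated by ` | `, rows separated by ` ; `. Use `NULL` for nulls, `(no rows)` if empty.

9 | 18 ; 9 | 19 ; 9 | 23 ; 9 | 33 ; 11 | 39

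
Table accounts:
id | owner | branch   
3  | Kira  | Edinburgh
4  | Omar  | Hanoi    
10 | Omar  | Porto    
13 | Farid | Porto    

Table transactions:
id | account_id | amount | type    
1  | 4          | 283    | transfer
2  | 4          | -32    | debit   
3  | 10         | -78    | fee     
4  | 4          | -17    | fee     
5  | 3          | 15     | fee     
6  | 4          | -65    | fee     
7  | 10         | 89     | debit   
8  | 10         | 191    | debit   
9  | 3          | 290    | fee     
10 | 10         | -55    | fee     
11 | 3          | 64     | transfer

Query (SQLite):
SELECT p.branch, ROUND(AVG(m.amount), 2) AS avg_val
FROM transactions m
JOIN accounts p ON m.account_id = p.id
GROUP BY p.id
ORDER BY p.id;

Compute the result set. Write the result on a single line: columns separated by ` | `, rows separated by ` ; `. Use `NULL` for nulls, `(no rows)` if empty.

Join each transactions row to its accounts via account_id.
Group joined rows by accounts.id; compute ROUND(AVG(m.amount), 2) per group.
  3: ids {5, 9, 11} → ROUND(AVG(m.amount), 2)=123
  4: ids {1, 2, 4, 6} → ROUND(AVG(m.amount), 2)=42.25
  10: ids {3, 7, 8, 10} → ROUND(AVG(m.amount), 2)=36.75

Edinburgh | 123 ; Hanoi | 42.25 ; Porto | 36.75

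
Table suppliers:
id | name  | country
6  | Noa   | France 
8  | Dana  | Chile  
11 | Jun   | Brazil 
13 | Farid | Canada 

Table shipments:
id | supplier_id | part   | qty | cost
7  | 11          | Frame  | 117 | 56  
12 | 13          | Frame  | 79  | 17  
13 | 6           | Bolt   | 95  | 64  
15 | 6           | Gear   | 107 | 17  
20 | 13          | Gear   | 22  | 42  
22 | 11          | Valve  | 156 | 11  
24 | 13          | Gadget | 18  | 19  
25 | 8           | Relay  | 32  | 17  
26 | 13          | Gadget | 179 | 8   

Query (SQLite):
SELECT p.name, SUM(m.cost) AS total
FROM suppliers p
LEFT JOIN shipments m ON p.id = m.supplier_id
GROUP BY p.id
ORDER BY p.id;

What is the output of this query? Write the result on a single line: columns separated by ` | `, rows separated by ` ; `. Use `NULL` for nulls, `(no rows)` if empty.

Noa | 81 ; Dana | 17 ; Jun | 67 ; Farid | 86

LEFT JOIN keeps every suppliers row; unmatched ones get NULL for shipments columns.
Group by suppliers.id and compute SUM(m.cost). SUM over an all-NULL group is NULL.
  6: ids {13, 15} → SUM(m.cost)=81
  8: ids {25} → SUM(m.cost)=17
  11: ids {7, 22} → SUM(m.cost)=67
  13: ids {12, 20, 24, 26} → SUM(m.cost)=86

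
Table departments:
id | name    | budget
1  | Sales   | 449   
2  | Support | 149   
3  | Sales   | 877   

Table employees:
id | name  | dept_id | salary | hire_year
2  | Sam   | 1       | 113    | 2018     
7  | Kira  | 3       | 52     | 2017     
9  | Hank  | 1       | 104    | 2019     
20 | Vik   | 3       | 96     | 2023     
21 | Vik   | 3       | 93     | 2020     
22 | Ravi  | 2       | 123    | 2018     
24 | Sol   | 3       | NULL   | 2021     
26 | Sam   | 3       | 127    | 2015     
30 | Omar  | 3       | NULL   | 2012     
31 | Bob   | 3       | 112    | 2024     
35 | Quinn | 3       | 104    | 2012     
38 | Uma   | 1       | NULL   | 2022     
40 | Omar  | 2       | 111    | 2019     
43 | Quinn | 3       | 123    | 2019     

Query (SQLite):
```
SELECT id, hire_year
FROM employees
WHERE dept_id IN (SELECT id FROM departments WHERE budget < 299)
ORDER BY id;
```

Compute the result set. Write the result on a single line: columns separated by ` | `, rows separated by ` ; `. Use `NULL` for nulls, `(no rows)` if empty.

22 | 2018 ; 40 | 2019

Inner query: departments.id where budget < 299.
Outer: keep employees rows whose dept_id is in that set.
Inner query → {2}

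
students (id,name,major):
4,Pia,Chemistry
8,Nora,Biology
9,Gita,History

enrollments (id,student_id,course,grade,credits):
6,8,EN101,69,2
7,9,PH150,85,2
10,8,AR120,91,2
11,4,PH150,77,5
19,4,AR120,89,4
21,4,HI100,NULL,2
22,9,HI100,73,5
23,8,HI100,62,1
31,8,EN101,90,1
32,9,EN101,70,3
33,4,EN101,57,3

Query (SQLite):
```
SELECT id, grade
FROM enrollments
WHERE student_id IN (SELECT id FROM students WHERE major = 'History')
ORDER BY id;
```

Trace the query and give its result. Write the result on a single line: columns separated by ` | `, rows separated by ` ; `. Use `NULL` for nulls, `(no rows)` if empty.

7 | 85 ; 22 | 73 ; 32 | 70

Inner query: students.id where major = 'History'.
Outer: keep enrollments rows whose student_id is in that set.
Inner query → {9}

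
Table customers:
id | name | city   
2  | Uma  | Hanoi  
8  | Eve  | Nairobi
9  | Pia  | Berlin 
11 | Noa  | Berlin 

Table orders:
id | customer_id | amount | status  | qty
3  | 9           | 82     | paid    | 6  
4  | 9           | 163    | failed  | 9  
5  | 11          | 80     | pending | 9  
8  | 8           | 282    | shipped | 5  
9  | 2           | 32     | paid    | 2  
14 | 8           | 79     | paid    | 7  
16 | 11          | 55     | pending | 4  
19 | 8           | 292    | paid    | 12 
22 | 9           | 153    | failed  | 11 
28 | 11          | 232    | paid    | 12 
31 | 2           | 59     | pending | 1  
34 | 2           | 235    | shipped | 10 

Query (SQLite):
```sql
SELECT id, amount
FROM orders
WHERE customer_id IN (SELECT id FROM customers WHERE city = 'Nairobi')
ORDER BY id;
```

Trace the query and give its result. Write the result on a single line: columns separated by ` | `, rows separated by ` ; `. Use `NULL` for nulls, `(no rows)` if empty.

Inner query: customers.id where city = 'Nairobi'.
Outer: keep orders rows whose customer_id is in that set.
Inner query → {8}

8 | 282 ; 14 | 79 ; 19 | 292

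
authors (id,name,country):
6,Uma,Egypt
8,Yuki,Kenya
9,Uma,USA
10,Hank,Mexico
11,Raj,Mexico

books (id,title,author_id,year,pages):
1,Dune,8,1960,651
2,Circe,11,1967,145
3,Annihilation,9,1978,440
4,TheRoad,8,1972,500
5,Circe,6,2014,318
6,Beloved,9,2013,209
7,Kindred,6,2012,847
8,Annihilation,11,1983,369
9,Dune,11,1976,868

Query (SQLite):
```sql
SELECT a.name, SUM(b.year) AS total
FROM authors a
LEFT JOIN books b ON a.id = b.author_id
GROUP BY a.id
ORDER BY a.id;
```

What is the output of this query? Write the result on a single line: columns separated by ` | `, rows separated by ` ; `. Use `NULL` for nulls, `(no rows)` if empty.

LEFT JOIN keeps every authors row; unmatched ones get NULL for books columns.
Group by authors.id and compute SUM(b.year). SUM over an all-NULL group is NULL.
  6: ids {5, 7} → SUM(b.year)=4026
  8: ids {1, 4} → SUM(b.year)=3932
  9: ids {3, 6} → SUM(b.year)=3991
  10: ids {—} → SUM(b.year)=NULL
  11: ids {2, 8, 9} → SUM(b.year)=5926

Uma | 4026 ; Yuki | 3932 ; Uma | 3991 ; Hank | NULL ; Raj | 5926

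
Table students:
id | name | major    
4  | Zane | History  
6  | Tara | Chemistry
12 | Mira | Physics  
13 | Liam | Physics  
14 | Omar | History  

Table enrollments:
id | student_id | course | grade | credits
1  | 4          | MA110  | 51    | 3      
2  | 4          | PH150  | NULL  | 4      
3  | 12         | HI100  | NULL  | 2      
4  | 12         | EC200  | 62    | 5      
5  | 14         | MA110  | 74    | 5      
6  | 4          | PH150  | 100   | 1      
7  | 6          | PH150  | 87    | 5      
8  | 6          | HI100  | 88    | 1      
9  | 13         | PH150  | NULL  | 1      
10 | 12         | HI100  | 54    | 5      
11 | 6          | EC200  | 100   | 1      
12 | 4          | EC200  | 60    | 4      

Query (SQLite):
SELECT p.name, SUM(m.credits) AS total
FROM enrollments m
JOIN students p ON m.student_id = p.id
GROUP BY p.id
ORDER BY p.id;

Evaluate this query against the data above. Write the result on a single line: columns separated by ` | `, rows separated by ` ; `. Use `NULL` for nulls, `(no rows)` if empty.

Zane | 12 ; Tara | 7 ; Mira | 12 ; Liam | 1 ; Omar | 5

Join each enrollments row to its students via student_id.
Group joined rows by students.id; compute SUM(m.credits) per group.
  4: ids {1, 2, 6, 12} → SUM(m.credits)=12
  6: ids {7, 8, 11} → SUM(m.credits)=7
  12: ids {3, 4, 10} → SUM(m.credits)=12
  13: ids {9} → SUM(m.credits)=1
  14: ids {5} → SUM(m.credits)=5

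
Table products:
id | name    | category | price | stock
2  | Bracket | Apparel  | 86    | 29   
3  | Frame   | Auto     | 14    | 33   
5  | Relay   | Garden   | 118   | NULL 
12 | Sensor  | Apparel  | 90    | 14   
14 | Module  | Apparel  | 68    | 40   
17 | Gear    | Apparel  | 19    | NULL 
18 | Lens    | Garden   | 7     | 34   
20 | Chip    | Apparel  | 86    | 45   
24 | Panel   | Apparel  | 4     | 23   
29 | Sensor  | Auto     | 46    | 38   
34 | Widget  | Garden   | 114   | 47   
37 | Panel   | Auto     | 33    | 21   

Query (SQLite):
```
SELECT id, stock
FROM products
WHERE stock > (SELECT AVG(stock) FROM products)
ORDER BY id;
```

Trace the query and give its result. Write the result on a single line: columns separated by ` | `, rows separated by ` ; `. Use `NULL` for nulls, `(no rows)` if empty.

Scalar subquery: AVG(stock) over all products rows = 32.4.
Keep rows where stock > that value.

3 | 33 ; 14 | 40 ; 18 | 34 ; 20 | 45 ; 29 | 38 ; 34 | 47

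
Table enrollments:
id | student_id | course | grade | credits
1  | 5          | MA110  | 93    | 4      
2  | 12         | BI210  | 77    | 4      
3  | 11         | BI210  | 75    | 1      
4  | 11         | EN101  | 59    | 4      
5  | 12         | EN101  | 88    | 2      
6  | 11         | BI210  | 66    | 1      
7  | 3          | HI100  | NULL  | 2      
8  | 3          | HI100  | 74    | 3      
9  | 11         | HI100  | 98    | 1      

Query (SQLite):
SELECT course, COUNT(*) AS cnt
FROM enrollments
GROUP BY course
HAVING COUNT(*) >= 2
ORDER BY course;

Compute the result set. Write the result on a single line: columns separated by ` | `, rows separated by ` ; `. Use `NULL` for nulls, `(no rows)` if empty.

BI210 | 3 ; EN101 | 2 ; HI100 | 3

Partition enrollments by course; compute COUNT(*) within each group.
HAVING: keep groups with count ≥ 2.
  BI210: ids {2, 3, 6} → COUNT(*)=3
  EN101: ids {4, 5} → COUNT(*)=2
  HI100: ids {7, 8, 9} → COUNT(*)=3
  MA110: ids {1} → COUNT(*)=1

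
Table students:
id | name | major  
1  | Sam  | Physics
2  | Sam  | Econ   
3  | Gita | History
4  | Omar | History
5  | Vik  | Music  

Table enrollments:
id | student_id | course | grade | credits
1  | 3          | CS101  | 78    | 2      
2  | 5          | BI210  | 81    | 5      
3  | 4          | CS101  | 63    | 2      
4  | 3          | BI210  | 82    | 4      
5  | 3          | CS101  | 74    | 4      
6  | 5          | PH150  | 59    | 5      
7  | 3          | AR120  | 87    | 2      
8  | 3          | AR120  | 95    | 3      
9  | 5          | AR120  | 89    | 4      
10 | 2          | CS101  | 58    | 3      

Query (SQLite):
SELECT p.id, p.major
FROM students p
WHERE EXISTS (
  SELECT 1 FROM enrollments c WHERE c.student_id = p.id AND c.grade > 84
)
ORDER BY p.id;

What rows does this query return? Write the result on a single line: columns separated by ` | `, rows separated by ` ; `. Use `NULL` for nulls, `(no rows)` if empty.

3 | History ; 5 | Music

For each students row, check whether any enrollments with matching student_id has grade > 84.
Keep rows where that is true.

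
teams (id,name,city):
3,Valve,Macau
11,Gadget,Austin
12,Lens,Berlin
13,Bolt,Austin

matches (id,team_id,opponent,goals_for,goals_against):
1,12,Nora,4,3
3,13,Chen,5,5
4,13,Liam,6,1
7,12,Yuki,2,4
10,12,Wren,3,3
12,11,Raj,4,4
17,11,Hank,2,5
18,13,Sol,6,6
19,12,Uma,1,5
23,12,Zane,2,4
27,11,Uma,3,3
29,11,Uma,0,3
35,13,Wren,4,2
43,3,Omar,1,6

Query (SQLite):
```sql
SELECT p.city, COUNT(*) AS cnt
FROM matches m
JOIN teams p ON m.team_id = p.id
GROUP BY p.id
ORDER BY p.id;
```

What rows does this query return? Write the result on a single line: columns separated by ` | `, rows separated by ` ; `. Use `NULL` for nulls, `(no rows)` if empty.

Join each matches row to its teams via team_id.
Group joined rows by teams.id; compute COUNT(*) per group.
  3: ids {43} → COUNT(*)=1
  11: ids {12, 17, 27, 29} → COUNT(*)=4
  12: ids {1, 7, 10, 19, 23} → COUNT(*)=5
  13: ids {3, 4, 18, 35} → COUNT(*)=4

Macau | 1 ; Austin | 4 ; Berlin | 5 ; Austin | 4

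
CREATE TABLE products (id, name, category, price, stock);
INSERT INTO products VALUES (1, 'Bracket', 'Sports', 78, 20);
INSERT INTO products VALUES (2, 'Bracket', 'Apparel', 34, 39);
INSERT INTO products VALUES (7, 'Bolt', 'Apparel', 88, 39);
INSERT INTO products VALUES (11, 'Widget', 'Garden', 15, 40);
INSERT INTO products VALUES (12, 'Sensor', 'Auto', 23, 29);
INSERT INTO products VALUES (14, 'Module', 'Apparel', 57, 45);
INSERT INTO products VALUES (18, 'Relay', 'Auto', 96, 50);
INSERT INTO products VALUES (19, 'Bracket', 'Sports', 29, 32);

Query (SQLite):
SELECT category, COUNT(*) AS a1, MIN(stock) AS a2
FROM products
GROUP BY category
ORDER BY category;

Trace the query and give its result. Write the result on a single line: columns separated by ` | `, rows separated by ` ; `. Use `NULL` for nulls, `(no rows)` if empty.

Group products by category.
Per group compute: COUNT(*), MIN(stock).
  Apparel: ids {2, 7, 14} → COUNT(*)=3, MIN(stock)=39
  Auto: ids {12, 18} → COUNT(*)=2, MIN(stock)=29
  Garden: ids {11} → COUNT(*)=1, MIN(stock)=40
  Sports: ids {1, 19} → COUNT(*)=2, MIN(stock)=20

Apparel | 3 | 39 ; Auto | 2 | 29 ; Garden | 1 | 40 ; Sports | 2 | 20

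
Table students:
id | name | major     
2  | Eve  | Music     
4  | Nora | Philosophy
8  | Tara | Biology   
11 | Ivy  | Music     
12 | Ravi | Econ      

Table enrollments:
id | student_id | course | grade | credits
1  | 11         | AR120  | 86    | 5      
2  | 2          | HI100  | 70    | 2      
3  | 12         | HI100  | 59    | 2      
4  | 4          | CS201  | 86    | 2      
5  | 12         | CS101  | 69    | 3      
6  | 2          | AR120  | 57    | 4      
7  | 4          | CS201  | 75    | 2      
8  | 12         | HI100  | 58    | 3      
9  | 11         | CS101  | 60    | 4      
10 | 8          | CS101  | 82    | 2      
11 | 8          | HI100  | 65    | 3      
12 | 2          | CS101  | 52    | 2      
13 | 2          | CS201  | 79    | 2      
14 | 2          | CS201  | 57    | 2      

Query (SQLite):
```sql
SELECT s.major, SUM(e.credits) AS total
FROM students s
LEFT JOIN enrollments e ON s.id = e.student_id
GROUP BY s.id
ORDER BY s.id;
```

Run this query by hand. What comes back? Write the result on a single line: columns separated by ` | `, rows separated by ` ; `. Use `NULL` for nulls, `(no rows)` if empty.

LEFT JOIN keeps every students row; unmatched ones get NULL for enrollments columns.
Group by students.id and compute SUM(e.credits). SUM over an all-NULL group is NULL.
  2: ids {2, 6, 12, 13, 14} → SUM(e.credits)=12
  4: ids {4, 7} → SUM(e.credits)=4
  8: ids {10, 11} → SUM(e.credits)=5
  11: ids {1, 9} → SUM(e.credits)=9
  12: ids {3, 5, 8} → SUM(e.credits)=8

Music | 12 ; Philosophy | 4 ; Biology | 5 ; Music | 9 ; Econ | 8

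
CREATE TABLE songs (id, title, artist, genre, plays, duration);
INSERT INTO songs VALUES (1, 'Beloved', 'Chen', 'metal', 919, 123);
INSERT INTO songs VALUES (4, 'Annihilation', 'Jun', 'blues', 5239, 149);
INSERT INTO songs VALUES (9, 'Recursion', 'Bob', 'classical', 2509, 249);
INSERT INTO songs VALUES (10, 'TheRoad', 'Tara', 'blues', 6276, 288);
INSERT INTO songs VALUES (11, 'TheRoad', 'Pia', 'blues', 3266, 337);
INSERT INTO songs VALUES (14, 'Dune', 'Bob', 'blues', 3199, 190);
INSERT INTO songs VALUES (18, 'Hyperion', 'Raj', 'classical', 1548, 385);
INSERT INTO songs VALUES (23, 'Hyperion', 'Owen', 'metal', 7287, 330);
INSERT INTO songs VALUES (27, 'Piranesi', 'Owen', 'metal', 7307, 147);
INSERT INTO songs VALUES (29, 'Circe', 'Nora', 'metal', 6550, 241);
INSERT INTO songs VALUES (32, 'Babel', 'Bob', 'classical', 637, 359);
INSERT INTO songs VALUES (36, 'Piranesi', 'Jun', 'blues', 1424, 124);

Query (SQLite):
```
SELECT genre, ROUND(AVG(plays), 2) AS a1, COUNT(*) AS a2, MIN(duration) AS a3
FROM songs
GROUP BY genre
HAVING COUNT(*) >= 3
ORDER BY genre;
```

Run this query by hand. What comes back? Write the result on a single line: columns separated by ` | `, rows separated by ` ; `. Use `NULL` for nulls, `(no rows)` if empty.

Group songs by genre.
Per group compute: ROUND(AVG(plays), 2), COUNT(*), MIN(duration).
HAVING: drop groups with fewer than 3 rows.
  blues: ids {4, 10, 11, 14, 36} → ROUND(AVG(plays), 2)=3880.8, COUNT(*)=5, MIN(duration)=124
  classical: ids {9, 18, 32} → ROUND(AVG(plays), 2)=1564.67, COUNT(*)=3, MIN(duration)=249
  metal: ids {1, 23, 27, 29} → ROUND(AVG(plays), 2)=5515.75, COUNT(*)=4, MIN(duration)=123

blues | 3880.8 | 5 | 124 ; classical | 1564.67 | 3 | 249 ; metal | 5515.75 | 4 | 123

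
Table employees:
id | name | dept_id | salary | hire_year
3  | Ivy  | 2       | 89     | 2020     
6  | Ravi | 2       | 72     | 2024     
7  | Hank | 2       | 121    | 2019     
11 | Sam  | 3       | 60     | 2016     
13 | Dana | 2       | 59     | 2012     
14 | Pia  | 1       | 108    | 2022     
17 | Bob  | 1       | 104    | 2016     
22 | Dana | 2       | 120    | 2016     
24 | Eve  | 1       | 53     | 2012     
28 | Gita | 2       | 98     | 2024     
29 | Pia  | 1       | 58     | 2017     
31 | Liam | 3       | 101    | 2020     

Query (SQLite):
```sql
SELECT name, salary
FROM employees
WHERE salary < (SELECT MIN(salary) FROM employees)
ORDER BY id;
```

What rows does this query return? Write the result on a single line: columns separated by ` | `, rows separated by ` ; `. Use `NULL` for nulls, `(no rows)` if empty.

Scalar subquery: MIN(salary) over all employees rows = 53.
Keep rows where salary < that value.

(no rows)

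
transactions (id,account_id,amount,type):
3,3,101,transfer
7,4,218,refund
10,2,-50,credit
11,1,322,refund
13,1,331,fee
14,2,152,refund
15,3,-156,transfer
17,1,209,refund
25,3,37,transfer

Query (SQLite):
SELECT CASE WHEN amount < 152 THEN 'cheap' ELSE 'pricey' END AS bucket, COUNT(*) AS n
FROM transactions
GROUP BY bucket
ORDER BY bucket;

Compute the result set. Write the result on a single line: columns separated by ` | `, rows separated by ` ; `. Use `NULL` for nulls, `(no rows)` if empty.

cheap | 4 ; pricey | 5

Bucket rows by amount < 152 → 'cheap' else 'pricey'; count each bucket.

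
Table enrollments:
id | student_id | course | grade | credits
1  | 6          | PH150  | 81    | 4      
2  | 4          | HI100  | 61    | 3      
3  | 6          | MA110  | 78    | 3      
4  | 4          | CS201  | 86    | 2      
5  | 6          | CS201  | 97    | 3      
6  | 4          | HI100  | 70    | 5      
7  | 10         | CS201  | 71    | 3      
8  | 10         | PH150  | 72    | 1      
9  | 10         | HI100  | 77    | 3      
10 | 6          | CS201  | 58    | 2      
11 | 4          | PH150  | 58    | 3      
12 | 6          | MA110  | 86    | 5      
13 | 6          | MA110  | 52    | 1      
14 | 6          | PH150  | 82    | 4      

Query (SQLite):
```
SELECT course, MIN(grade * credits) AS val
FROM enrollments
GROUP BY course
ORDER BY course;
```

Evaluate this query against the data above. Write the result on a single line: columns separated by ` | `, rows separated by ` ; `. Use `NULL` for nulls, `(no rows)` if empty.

CS201 | 116 ; HI100 | 183 ; MA110 | 52 ; PH150 | 72

For each row compute grade * credits.
Group by course; take MIN of the expression per group.
  CS201: ids {4, 5, 7, 10} → MIN(grade * credits)=116
  HI100: ids {2, 6, 9} → MIN(grade * credits)=183
  MA110: ids {3, 12, 13} → MIN(grade * credits)=52
  PH150: ids {1, 8, 11, 14} → MIN(grade * credits)=72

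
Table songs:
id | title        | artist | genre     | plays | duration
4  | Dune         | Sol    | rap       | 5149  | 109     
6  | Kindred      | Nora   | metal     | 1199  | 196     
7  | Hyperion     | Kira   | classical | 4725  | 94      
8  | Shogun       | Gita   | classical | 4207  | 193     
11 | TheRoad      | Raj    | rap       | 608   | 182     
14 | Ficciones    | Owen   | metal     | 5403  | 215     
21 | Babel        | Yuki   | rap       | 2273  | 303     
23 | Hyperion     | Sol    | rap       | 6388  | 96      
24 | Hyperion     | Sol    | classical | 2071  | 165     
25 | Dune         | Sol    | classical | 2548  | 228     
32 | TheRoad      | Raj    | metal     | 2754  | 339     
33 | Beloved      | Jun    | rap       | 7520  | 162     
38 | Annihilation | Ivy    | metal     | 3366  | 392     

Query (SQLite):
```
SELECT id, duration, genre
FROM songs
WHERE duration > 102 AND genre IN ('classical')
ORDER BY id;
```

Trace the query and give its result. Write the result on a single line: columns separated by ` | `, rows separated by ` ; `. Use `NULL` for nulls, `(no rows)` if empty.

duration > 102: ids {4, 6, 8, 11, 14, 21, 24, 25, 32, 33, 38}
genre IN ('classical'): ids {7, 8, 24, 25}
Combine with AND.

8 | 193 | classical ; 24 | 165 | classical ; 25 | 228 | classical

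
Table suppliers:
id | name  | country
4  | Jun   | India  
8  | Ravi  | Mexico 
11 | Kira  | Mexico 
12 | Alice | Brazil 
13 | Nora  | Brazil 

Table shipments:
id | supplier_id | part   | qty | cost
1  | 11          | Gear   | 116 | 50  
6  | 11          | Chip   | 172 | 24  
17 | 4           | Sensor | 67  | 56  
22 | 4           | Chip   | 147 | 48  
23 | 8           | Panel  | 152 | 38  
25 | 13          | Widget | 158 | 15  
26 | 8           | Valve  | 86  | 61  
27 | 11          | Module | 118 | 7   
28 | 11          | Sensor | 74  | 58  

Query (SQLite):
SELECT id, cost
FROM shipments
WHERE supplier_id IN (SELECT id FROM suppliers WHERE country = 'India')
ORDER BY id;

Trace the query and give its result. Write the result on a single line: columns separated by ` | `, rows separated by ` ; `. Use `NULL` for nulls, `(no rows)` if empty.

Inner query: suppliers.id where country = 'India'.
Outer: keep shipments rows whose supplier_id is in that set.
Inner query → {4}

17 | 56 ; 22 | 48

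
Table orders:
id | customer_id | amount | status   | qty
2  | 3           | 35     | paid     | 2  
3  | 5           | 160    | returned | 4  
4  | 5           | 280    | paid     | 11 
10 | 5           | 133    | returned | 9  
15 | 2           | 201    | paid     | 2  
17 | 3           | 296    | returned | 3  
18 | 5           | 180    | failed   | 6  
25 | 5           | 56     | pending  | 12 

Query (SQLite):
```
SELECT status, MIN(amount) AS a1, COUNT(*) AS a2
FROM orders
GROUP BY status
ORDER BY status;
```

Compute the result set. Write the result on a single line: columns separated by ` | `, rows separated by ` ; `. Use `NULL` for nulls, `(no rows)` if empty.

Group orders by status.
Per group compute: MIN(amount), COUNT(*).
  failed: ids {18} → MIN(amount)=180, COUNT(*)=1
  paid: ids {2, 4, 15} → MIN(amount)=35, COUNT(*)=3
  pending: ids {25} → MIN(amount)=56, COUNT(*)=1
  returned: ids {3, 10, 17} → MIN(amount)=133, COUNT(*)=3

failed | 180 | 1 ; paid | 35 | 3 ; pending | 56 | 1 ; returned | 133 | 3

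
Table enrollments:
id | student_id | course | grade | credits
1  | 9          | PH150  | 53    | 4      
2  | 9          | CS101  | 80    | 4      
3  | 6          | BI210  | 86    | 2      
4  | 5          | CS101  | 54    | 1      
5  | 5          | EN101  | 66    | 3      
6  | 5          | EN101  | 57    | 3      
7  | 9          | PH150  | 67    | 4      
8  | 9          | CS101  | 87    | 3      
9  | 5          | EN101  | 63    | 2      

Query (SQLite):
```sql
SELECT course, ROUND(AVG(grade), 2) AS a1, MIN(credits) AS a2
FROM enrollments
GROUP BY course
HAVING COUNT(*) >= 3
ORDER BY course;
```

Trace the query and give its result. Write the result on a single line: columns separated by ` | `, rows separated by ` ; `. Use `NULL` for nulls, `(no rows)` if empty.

CS101 | 73.67 | 1 ; EN101 | 62 | 2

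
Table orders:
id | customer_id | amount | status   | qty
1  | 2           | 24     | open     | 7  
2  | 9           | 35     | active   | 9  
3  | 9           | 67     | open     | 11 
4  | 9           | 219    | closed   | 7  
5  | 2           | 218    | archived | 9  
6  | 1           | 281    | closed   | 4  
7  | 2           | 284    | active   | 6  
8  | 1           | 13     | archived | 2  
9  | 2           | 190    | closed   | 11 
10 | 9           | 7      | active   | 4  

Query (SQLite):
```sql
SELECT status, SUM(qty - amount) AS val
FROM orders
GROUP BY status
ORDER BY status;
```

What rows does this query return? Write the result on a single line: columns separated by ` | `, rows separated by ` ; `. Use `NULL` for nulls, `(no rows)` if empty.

active | -307 ; archived | -220 ; closed | -668 ; open | -73

For each row compute qty - amount.
Group by status; take SUM of the expression per group.
  active: ids {2, 7, 10} → SUM(qty - amount)=-307
  archived: ids {5, 8} → SUM(qty - amount)=-220
  closed: ids {4, 6, 9} → SUM(qty - amount)=-668
  open: ids {1, 3} → SUM(qty - amount)=-73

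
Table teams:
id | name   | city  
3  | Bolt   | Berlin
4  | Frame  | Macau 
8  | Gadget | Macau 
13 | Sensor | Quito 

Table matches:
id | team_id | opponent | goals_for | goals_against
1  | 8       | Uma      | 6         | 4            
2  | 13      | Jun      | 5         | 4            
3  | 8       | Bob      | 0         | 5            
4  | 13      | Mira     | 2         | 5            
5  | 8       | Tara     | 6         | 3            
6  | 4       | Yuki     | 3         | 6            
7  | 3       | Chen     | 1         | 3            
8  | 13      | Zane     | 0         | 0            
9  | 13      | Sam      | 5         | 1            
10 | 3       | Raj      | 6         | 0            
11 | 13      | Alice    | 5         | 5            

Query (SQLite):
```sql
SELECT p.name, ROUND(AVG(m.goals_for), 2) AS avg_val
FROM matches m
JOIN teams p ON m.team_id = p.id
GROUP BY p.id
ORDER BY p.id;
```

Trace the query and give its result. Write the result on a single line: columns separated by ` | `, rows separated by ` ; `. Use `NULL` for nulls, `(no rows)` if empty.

Join each matches row to its teams via team_id.
Group joined rows by teams.id; compute ROUND(AVG(m.goals_for), 2) per group.
  3: ids {7, 10} → ROUND(AVG(m.goals_for), 2)=3.5
  4: ids {6} → ROUND(AVG(m.goals_for), 2)=3
  8: ids {1, 3, 5} → ROUND(AVG(m.goals_for), 2)=4
  13: ids {2, 4, 8, 9, 11} → ROUND(AVG(m.goals_for), 2)=3.4

Bolt | 3.5 ; Frame | 3 ; Gadget | 4 ; Sensor | 3.4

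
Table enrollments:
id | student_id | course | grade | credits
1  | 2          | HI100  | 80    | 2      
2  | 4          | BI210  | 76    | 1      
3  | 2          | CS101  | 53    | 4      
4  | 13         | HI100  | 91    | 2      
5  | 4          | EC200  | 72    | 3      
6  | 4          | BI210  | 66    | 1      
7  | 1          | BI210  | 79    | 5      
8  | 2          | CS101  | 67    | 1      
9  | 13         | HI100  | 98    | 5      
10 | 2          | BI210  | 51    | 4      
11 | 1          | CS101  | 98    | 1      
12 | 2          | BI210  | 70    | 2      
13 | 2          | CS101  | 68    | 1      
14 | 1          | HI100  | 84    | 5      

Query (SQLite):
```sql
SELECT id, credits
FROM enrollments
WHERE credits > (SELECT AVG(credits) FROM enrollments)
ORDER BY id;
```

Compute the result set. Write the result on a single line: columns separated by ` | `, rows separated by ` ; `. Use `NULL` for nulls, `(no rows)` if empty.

Scalar subquery: AVG(credits) over all enrollments rows = 2.642857 (≈; comparison uses full precision).
Keep rows where credits > that value.

3 | 4 ; 5 | 3 ; 7 | 5 ; 9 | 5 ; 10 | 4 ; 14 | 5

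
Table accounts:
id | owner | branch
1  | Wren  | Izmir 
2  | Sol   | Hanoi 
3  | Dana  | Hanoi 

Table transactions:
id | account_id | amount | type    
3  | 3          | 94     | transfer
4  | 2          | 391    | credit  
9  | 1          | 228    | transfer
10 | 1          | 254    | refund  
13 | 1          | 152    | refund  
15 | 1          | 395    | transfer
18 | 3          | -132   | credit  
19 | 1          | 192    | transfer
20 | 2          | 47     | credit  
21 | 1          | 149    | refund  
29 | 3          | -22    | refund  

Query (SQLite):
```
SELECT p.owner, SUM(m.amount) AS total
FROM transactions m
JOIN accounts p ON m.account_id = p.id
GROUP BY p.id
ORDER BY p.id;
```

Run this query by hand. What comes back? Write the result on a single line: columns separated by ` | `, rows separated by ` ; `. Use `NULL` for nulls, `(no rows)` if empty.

Join each transactions row to its accounts via account_id.
Group joined rows by accounts.id; compute SUM(m.amount) per group.
  1: ids {9, 10, 13, 15, 19, 21} → SUM(m.amount)=1370
  2: ids {4, 20} → SUM(m.amount)=438
  3: ids {3, 18, 29} → SUM(m.amount)=-60

Wren | 1370 ; Sol | 438 ; Dana | -60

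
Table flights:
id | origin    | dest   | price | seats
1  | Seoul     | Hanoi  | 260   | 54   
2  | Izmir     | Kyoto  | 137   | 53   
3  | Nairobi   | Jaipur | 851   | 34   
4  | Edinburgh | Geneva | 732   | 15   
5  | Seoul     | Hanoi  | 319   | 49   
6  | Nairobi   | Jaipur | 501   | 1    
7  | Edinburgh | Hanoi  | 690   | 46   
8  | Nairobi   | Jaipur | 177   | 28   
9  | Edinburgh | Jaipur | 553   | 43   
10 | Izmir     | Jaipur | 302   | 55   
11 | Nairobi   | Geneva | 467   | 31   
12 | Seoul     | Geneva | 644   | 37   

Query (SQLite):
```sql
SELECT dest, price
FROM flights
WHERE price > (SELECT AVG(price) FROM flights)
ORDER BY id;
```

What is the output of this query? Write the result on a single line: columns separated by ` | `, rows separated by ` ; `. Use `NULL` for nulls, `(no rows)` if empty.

Scalar subquery: AVG(price) over all flights rows = 469.416667 (≈; comparison uses full precision).
Keep rows where price > that value.

Jaipur | 851 ; Geneva | 732 ; Jaipur | 501 ; Hanoi | 690 ; Jaipur | 553 ; Geneva | 644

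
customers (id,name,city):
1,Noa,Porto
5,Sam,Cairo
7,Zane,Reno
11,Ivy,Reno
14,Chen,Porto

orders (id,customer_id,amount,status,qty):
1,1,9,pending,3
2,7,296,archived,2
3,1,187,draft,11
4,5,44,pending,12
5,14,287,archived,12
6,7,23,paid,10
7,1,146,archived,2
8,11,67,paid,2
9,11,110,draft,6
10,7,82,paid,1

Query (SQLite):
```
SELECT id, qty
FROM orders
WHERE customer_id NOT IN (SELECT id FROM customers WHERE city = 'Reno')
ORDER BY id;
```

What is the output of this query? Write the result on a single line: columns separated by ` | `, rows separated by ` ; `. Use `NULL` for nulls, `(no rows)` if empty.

Inner query: customers.id where city = 'Reno'.
Outer: keep orders rows whose customer_id is not in that set.
Inner query → {7, 11}

1 | 3 ; 3 | 11 ; 4 | 12 ; 5 | 12 ; 7 | 2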